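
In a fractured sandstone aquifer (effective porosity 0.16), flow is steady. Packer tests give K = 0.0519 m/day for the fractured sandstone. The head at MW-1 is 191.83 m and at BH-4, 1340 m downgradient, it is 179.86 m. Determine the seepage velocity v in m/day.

Hydraulic gradient i = (191.83 − 179.86) / 1340 = 11.97 / 1340 = 0.008933.
Darcy flux q = K · i = 0.05190 × 0.008933 = 0.0004636 m/day.
Seepage velocity v = q / n_e = 0.0004636 / 0.16 = 0.002898 m/day.

0.00290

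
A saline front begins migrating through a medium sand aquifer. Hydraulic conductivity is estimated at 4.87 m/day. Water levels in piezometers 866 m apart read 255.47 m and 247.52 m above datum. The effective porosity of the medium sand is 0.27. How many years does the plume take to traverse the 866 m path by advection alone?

Hydraulic gradient i = (255.47 − 247.52) / 866 = 7.95 / 866 = 0.009180.
Darcy flux q = K · i = 4.870 × 0.009180 = 0.04471 m/day.
Seepage velocity v = q / n_e = 0.04471 / 0.27 = 0.1656 m/day.
Travel time t = L / v = 866 / 0.1656 = 5230 days = 14.32 years.

14.3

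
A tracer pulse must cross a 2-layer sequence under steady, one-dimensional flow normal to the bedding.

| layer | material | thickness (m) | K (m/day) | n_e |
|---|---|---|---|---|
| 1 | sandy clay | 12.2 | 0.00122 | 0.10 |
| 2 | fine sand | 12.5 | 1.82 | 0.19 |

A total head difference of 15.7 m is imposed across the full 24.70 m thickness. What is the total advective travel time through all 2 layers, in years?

With flow normal to the layers, continuity requires the same specific discharge q through every layer.
Σ(b_i/K_i) = 12.2/0.00122 + 12.5/1.82 = 10007 d.
q = Δh / Σ(b_i/K_i) = 15.7 / 10007 = 0.001569 m/day.
In each layer the seepage velocity is v_i = q/n_i, so the layer transit time is t_i = b_i·n_i / q:
  layer 1 (sandy clay): t_1 = 12.2 × 0.10 / 0.001569 = 777.6 d
  layer 2 (fine sand): t_2 = 12.5 × 0.19 / 0.001569 = 1514 d
Total t = Σ t_i = 2291 days = 6.273 years.

6.27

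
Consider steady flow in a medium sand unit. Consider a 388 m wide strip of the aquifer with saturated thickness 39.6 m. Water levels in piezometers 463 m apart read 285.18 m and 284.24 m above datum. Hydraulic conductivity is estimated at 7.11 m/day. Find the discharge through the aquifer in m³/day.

Cross-sectional area A = 388 × 39.6 = 15365 m².
Hydraulic gradient i = (285.18 − 284.24) / 463 = 0.94 / 463 = 0.002030.
Darcy's law: Q = K · A · i = 7.110 × 15365 × 0.002030 = 221.8 m³/day.

222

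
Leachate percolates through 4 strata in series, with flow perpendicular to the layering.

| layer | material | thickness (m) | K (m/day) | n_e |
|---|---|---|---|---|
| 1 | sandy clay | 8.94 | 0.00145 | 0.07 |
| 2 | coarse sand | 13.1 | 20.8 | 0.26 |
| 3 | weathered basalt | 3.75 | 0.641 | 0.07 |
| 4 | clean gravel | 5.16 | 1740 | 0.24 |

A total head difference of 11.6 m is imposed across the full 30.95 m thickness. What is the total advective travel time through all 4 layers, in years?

With flow normal to the layers, continuity requires the same specific discharge q through every layer.
Σ(b_i/K_i) = 8.94/0.00145 + 13.1/20.8 + 3.75/0.641 + 5.16/1740 = 6172 d.
q = Δh / Σ(b_i/K_i) = 11.6 / 6172 = 0.001879 m/day.
In each layer the seepage velocity is v_i = q/n_i, so the layer transit time is t_i = b_i·n_i / q:
  layer 1 (sandy clay): t_1 = 8.94 × 0.07 / 0.001879 = 333.0 d
  layer 2 (coarse sand): t_2 = 13.1 × 0.26 / 0.001879 = 1812 d
  layer 3 (weathered basalt): t_3 = 3.75 × 0.07 / 0.001879 = 139.7 d
  layer 4 (clean gravel): t_4 = 5.16 × 0.24 / 0.001879 = 658.9 d
Total t = Σ t_i = 2944 days = 8.060 years.

8.06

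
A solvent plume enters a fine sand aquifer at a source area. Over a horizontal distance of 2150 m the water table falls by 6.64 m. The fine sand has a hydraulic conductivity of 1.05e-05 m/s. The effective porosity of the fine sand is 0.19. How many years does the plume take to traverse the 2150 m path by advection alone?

399

Convert K: 1.05e-05 m/s × 86400 = 0.9072 m/day.
Hydraulic gradient i = Δh / L = 6.64 / 2150 = 0.003088.
Darcy flux q = K · i = 0.9072 × 0.003088 = 0.002802 m/day.
Seepage velocity v = q / n_e = 0.002802 / 0.19 = 0.01475 m/day.
Travel time t = L / v = 2150 / 0.01475 = 1.458e+05 days = 399.2 years.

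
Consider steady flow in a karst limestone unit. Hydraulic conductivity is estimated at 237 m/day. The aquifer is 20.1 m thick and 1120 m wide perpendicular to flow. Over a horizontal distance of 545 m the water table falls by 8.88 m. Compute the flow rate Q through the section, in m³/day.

Cross-sectional area A = 1120 × 20.1 = 22512 m².
Hydraulic gradient i = Δh / L = 8.88 / 545 = 0.01629.
Darcy's law: Q = K · A · i = 237.0 × 22512 × 0.01629 = 86932 m³/day.

86900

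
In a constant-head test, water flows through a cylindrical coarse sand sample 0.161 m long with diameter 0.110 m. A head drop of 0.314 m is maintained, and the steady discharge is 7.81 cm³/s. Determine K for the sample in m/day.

36.4

Cross-sectional area A = π·(d/2)² = π × (0.110/2)² = 0.009503 m².
Convert discharge: 7.81 cm³/s = 7.810e-06 m³/s.
Darcy's law rearranged: K = Q·L / (A·Δh) = 7.810e-06 × 0.161 / (0.009503 × 0.314) = 0.0004214 m/s = 36.41 m/day.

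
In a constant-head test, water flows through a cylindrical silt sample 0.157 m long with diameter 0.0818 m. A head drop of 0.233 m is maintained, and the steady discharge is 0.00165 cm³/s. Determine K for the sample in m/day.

0.0183

Cross-sectional area A = π·(d/2)² = π × (0.0818/2)² = 0.005255 m².
Convert discharge: 0.00165 cm³/s = 1.650e-09 m³/s.
Darcy's law rearranged: K = Q·L / (A·Δh) = 1.650e-09 × 0.157 / (0.005255 × 0.233) = 2.116e-07 m/s = 0.01828 m/day.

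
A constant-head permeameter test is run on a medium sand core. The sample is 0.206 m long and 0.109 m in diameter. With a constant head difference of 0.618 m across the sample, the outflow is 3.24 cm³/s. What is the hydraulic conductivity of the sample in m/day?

Cross-sectional area A = π·(d/2)² = π × (0.109/2)² = 0.009331 m².
Convert discharge: 3.24 cm³/s = 3.240e-06 m³/s.
Darcy's law rearranged: K = Q·L / (A·Δh) = 3.240e-06 × 0.206 / (0.009331 × 0.618) = 0.0001157 m/s = 10.000 m/day.

10.0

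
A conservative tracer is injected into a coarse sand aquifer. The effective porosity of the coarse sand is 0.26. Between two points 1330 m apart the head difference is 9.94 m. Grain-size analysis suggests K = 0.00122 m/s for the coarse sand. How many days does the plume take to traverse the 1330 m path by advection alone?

439

Convert K: 0.00122 m/s × 86400 = 105.4 m/day.
Hydraulic gradient i = Δh / L = 9.94 / 1330 = 0.007474.
Darcy flux q = K · i = 105.4 × 0.007474 = 0.7878 m/day.
Seepage velocity v = q / n_e = 0.7878 / 0.26 = 3.030 m/day.
Travel time t = L / v = 1330 / 3.030 = 439.0 days.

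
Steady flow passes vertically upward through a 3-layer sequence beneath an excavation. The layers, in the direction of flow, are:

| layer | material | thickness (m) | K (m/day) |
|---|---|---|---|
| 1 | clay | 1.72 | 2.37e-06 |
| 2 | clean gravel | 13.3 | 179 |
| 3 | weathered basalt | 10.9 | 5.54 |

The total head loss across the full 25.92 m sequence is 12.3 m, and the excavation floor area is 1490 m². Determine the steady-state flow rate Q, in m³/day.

Flow is perpendicular to layering, so the layers act in series and the equivalent K is the thickness-weighted harmonic mean.
Total thickness L = 1.72 + 13.3 + 10.9 = 25.92 m.
Σ(b_i/K_i) = 1.72/2.37e-06 + 13.3/179 + 10.9/5.54 = 7.257e+05 d.
K_eq = L / Σ(b_i/K_i) = 25.92 / 7.257e+05 = 3.572e-05 m/day.
Q = K_eq · A · (Δh/L) = 3.572e-05 × 1490 × (12.3/25.92) = 0.02525 m³/day.

0.0253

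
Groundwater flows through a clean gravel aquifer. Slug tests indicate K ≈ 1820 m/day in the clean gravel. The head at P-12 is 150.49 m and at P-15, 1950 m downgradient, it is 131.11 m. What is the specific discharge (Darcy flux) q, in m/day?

18.1

Hydraulic gradient i = (150.49 − 131.11) / 1950 = 19.38 / 1950 = 0.009938.
Specific discharge q = K · i = 1820 × 0.009938 = 18.09 m/day.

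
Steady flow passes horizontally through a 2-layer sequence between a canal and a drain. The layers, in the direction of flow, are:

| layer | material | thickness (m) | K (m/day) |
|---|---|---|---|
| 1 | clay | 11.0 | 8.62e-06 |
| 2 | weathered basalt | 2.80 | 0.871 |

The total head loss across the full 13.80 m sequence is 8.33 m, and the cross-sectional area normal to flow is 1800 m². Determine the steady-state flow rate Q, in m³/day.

0.0117

Flow is perpendicular to layering, so the layers act in series and the equivalent K is the thickness-weighted harmonic mean.
Total thickness L = 11.0 + 2.80 = 13.80 m.
Σ(b_i/K_i) = 11.0/8.62e-06 + 2.80/0.871 = 1.276e+06 d.
K_eq = L / Σ(b_i/K_i) = 13.80 / 1.276e+06 = 1.081e-05 m/day.
Q = K_eq · A · (Δh/L) = 1.081e-05 × 1800 × (8.33/13.80) = 0.01175 m³/day.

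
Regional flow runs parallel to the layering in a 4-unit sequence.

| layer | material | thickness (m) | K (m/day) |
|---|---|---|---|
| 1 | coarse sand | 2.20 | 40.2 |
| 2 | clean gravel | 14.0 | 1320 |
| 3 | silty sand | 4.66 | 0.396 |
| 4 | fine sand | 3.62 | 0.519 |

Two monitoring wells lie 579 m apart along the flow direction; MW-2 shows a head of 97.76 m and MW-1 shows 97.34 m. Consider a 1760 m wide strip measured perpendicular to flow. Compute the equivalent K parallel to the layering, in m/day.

Flow is parallel to layering, so each bed carries its own Darcy discharge and the transmissivities add.
Σ(K_i·b_i) = 40.2×2.20 + 1320×14.0 + 0.396×4.66 + 0.519×3.62 = 18572 m²/day.
Total thickness b = 24.48 m, so K_eq = Σ(K_i·b_i)/b = 758.7 m/day.

759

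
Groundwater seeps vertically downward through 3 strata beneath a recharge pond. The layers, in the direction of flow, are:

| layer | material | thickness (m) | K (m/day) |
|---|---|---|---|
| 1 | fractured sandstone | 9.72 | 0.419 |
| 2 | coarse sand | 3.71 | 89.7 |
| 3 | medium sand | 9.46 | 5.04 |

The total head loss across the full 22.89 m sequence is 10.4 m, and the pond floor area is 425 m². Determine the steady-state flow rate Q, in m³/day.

Flow is perpendicular to layering, so the layers act in series and the equivalent K is the thickness-weighted harmonic mean.
Total thickness L = 9.72 + 3.71 + 9.46 = 22.89 m.
Σ(b_i/K_i) = 9.72/0.419 + 3.71/89.7 + 9.46/5.04 = 25.12 d.
K_eq = L / Σ(b_i/K_i) = 22.89 / 25.12 = 0.9114 m/day.
Q = K_eq · A · (Δh/L) = 0.9114 × 425 × (10.4/22.89) = 176.0 m³/day.

176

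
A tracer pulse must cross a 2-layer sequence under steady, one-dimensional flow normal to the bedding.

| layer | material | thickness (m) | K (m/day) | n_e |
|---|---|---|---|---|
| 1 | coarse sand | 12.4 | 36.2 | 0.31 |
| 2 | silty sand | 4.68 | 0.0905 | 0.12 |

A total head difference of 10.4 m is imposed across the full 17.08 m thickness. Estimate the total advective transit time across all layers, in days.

With flow normal to the layers, continuity requires the same specific discharge q through every layer.
Σ(b_i/K_i) = 12.4/36.2 + 4.68/0.0905 = 52.06 d.
q = Δh / Σ(b_i/K_i) = 10.4 / 52.06 = 0.1998 m/day.
In each layer the seepage velocity is v_i = q/n_i, so the layer transit time is t_i = b_i·n_i / q:
  layer 1 (coarse sand): t_1 = 12.4 × 0.31 / 0.1998 = 19.24 d
  layer 2 (silty sand): t_2 = 4.68 × 0.12 / 0.1998 = 2.811 d
Total t = Σ t_i = 22.05 days.

22.1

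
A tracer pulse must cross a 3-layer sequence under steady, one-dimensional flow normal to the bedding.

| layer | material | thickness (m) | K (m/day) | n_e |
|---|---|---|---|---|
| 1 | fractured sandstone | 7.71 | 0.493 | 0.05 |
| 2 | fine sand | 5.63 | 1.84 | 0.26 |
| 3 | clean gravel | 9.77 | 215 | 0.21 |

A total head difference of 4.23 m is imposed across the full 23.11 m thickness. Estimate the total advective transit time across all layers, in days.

With flow normal to the layers, continuity requires the same specific discharge q through every layer.
Σ(b_i/K_i) = 7.71/0.493 + 5.63/1.84 + 9.77/215 = 18.74 d.
q = Δh / Σ(b_i/K_i) = 4.23 / 18.74 = 0.2257 m/day.
In each layer the seepage velocity is v_i = q/n_i, so the layer transit time is t_i = b_i·n_i / q:
  layer 1 (fractured sandstone): t_1 = 7.71 × 0.05 / 0.2257 = 1.708 d
  layer 2 (fine sand): t_2 = 5.63 × 0.26 / 0.2257 = 6.486 d
  layer 3 (clean gravel): t_3 = 9.77 × 0.21 / 0.2257 = 9.092 d
Total t = Σ t_i = 17.29 days.

17.3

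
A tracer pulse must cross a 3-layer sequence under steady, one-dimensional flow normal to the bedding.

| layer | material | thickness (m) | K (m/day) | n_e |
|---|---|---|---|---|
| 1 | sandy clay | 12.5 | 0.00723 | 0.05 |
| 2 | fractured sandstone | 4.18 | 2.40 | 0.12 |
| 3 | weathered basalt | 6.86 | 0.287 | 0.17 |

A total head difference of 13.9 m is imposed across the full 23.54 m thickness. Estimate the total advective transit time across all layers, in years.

0.792

With flow normal to the layers, continuity requires the same specific discharge q through every layer.
Σ(b_i/K_i) = 12.5/0.00723 + 4.18/2.40 + 6.86/0.287 = 1755 d.
q = Δh / Σ(b_i/K_i) = 13.9 / 1755 = 0.007922 m/day.
In each layer the seepage velocity is v_i = q/n_i, so the layer transit time is t_i = b_i·n_i / q:
  layer 1 (sandy clay): t_1 = 12.5 × 0.05 / 0.007922 = 78.89 d
  layer 2 (fractured sandstone): t_2 = 4.18 × 0.12 / 0.007922 = 63.32 d
  layer 3 (weathered basalt): t_3 = 6.86 × 0.17 / 0.007922 = 147.2 d
Total t = Σ t_i = 289.4 days = 0.7924 years.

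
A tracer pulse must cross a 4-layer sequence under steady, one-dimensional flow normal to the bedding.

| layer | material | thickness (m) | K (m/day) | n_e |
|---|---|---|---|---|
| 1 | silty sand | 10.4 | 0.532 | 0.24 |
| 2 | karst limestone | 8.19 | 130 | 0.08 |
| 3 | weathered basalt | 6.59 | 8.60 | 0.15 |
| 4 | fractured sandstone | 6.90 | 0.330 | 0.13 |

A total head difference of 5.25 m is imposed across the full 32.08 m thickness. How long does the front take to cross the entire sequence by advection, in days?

39.6

With flow normal to the layers, continuity requires the same specific discharge q through every layer.
Σ(b_i/K_i) = 10.4/0.532 + 8.19/130 + 6.59/8.60 + 6.90/0.330 = 41.29 d.
q = Δh / Σ(b_i/K_i) = 5.25 / 41.29 = 0.1272 m/day.
In each layer the seepage velocity is v_i = q/n_i, so the layer transit time is t_i = b_i·n_i / q:
  layer 1 (silty sand): t_1 = 10.4 × 0.24 / 0.1272 = 19.63 d
  layer 2 (karst limestone): t_2 = 8.19 × 0.08 / 0.1272 = 5.153 d
  layer 3 (weathered basalt): t_3 = 6.59 × 0.15 / 0.1272 = 7.774 d
  layer 4 (fractured sandstone): t_4 = 6.90 × 0.13 / 0.1272 = 7.054 d
Total t = Σ t_i = 39.61 days.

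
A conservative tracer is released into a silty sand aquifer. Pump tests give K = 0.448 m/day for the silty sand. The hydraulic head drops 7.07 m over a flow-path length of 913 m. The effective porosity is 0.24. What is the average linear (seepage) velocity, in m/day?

0.0145

Hydraulic gradient i = Δh / L = 7.07 / 913 = 0.007744.
Darcy flux q = K · i = 0.4480 × 0.007744 = 0.003469 m/day.
Seepage velocity v = q / n_e = 0.003469 / 0.24 = 0.01445 m/day.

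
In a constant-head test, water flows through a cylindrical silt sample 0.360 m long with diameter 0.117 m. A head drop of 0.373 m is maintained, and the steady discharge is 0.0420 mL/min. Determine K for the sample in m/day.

0.00543

Cross-sectional area A = π·(d/2)² = π × (0.117/2)² = 0.01075 m².
Convert discharge: 0.0420 mL/min = 7.000e-10 m³/s.
Darcy's law rearranged: K = Q·L / (A·Δh) = 7.000e-10 × 0.360 / (0.01075 × 0.373) = 6.284e-08 m/s = 0.005429 m/day.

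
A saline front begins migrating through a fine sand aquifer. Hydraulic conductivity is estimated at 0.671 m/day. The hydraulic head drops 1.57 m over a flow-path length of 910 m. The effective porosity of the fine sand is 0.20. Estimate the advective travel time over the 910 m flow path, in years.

Hydraulic gradient i = Δh / L = 1.57 / 910 = 0.001725.
Darcy flux q = K · i = 0.6710 × 0.001725 = 0.001158 m/day.
Seepage velocity v = q / n_e = 0.001158 / 0.20 = 0.005788 m/day.
Travel time t = L / v = 910 / 0.005788 = 1.572e+05 days = 430.4 years.

430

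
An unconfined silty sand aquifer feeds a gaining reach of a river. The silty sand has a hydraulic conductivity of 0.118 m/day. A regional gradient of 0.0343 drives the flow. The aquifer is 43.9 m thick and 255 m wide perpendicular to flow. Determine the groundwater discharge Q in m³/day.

45.3

Cross-sectional area A = 255 × 43.9 = 11194 m².
Hydraulic gradient i = 0.0343.
Darcy's law: Q = K · A · i = 0.1180 × 11194 × 0.03430 = 45.31 m³/day.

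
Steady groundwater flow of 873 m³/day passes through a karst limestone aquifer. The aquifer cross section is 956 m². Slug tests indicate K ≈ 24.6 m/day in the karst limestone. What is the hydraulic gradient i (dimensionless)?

From Q = K·A·i, i = Q / (K·A) = 873 / (24.60 × 956.0) = 0.03712.

0.0371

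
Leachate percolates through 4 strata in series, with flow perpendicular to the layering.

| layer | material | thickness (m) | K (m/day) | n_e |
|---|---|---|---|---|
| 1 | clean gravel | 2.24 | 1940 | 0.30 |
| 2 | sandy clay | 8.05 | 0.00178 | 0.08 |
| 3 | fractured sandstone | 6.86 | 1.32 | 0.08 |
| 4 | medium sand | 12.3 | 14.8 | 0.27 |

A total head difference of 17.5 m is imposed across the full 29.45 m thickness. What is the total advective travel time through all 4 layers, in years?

With flow normal to the layers, continuity requires the same specific discharge q through every layer.
Σ(b_i/K_i) = 2.24/1940 + 8.05/0.00178 + 6.86/1.32 + 12.3/14.8 = 4529 d.
q = Δh / Σ(b_i/K_i) = 17.5 / 4529 = 0.003864 m/day.
In each layer the seepage velocity is v_i = q/n_i, so the layer transit time is t_i = b_i·n_i / q:
  layer 1 (clean gravel): t_1 = 2.24 × 0.30 / 0.003864 = 173.9 d
  layer 2 (sandy clay): t_2 = 8.05 × 0.08 / 0.003864 = 166.6 d
  layer 3 (fractured sandstone): t_3 = 6.86 × 0.08 / 0.003864 = 142.0 d
  layer 4 (medium sand): t_4 = 12.3 × 0.27 / 0.003864 = 859.4 d
Total t = Σ t_i = 1342 days = 3.674 years.

3.67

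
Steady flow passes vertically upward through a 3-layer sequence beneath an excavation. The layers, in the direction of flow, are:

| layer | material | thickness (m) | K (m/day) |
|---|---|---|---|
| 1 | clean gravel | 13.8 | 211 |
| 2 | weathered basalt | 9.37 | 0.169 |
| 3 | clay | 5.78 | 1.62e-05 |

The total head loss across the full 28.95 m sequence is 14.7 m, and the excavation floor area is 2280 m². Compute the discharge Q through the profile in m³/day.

0.0939

Flow is perpendicular to layering, so the layers act in series and the equivalent K is the thickness-weighted harmonic mean.
Total thickness L = 13.8 + 9.37 + 5.78 = 28.95 m.
Σ(b_i/K_i) = 13.8/211 + 9.37/0.169 + 5.78/1.62e-05 = 3.568e+05 d.
K_eq = L / Σ(b_i/K_i) = 28.95 / 3.568e+05 = 8.113e-05 m/day.
Q = K_eq · A · (Δh/L) = 8.113e-05 × 2280 × (14.7/28.95) = 0.09392 m³/day.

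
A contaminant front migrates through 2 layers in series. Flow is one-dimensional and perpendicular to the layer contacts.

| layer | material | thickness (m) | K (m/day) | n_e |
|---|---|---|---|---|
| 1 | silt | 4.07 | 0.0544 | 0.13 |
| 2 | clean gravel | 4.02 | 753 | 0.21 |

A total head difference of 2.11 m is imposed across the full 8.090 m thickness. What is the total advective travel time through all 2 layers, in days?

With flow normal to the layers, continuity requires the same specific discharge q through every layer.
Σ(b_i/K_i) = 4.07/0.0544 + 4.02/753 = 74.82 d.
q = Δh / Σ(b_i/K_i) = 2.11 / 74.82 = 0.02820 m/day.
In each layer the seepage velocity is v_i = q/n_i, so the layer transit time is t_i = b_i·n_i / q:
  layer 1 (silt): t_1 = 4.07 × 0.13 / 0.02820 = 18.76 d
  layer 2 (clean gravel): t_2 = 4.02 × 0.21 / 0.02820 = 29.94 d
Total t = Σ t_i = 48.70 days.

48.7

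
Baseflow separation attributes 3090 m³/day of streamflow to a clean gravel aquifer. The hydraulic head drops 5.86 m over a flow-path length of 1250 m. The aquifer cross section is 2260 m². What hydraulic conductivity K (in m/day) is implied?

Hydraulic gradient i = Δh / L = 5.86 / 1250 = 0.004688.
From Q = K·A·i, K = Q / (A·i) = 3090 / (2260 × 0.004688) = 291.7 m/day.

292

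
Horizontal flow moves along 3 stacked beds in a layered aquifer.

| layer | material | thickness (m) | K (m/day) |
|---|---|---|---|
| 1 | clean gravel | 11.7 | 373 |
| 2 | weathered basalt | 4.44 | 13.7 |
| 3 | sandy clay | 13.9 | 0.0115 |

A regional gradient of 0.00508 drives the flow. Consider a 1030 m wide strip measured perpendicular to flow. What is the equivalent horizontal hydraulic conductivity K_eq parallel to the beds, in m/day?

147

Flow is parallel to layering, so each bed carries its own Darcy discharge and the transmissivities add.
Σ(K_i·b_i) = 373×11.7 + 13.7×4.44 + 0.0115×13.9 = 4425 m²/day.
Total thickness b = 30.04 m, so K_eq = Σ(K_i·b_i)/b = 147.3 m/day.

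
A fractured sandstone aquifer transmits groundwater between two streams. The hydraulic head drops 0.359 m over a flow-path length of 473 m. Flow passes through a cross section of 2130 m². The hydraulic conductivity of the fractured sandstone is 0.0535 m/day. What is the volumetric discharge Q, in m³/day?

0.0865

Hydraulic gradient i = Δh / L = 0.359 / 473 = 0.0007590.
Darcy's law: Q = K · A · i = 0.05350 × 2130 × 0.0007590 = 0.08649 m³/day.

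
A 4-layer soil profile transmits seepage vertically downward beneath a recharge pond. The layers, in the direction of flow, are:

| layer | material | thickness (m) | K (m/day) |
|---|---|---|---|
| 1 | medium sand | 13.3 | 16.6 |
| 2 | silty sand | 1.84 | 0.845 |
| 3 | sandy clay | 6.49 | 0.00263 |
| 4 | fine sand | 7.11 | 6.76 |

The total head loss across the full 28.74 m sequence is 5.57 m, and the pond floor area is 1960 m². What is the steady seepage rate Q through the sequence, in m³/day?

Flow is perpendicular to layering, so the layers act in series and the equivalent K is the thickness-weighted harmonic mean.
Total thickness L = 13.3 + 1.84 + 6.49 + 7.11 = 28.74 m.
Σ(b_i/K_i) = 13.3/16.6 + 1.84/0.845 + 6.49/0.00263 + 7.11/6.76 = 2472 d.
K_eq = L / Σ(b_i/K_i) = 28.74 / 2472 = 0.01163 m/day.
Q = K_eq · A · (Δh/L) = 0.01163 × 1960 × (5.57/28.74) = 4.417 m³/day.

4.42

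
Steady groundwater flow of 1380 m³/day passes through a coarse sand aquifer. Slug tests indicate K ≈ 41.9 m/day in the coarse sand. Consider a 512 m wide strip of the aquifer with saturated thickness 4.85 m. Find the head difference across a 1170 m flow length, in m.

Cross-sectional area A = 512 × 4.85 = 2483 m².
From Q = K·A·i, i = Q / (K·A) = 1380 / (41.90 × 2483) = 0.01326.
Head loss Δh = i · L = 0.01326 × 1170 = 15.52 m.

15.5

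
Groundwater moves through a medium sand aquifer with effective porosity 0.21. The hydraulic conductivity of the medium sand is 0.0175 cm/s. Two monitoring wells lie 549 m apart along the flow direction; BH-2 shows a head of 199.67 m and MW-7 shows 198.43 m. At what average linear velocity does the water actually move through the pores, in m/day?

Convert K: 0.0175 cm/s × 864 = 15.12 m/day.
Hydraulic gradient i = (199.67 − 198.43) / 549 = 1.24 / 549 = 0.002259.
Darcy flux q = K · i = 15.12 × 0.002259 = 0.03415 m/day.
Seepage velocity v = q / n_e = 0.03415 / 0.21 = 0.1626 m/day.

0.163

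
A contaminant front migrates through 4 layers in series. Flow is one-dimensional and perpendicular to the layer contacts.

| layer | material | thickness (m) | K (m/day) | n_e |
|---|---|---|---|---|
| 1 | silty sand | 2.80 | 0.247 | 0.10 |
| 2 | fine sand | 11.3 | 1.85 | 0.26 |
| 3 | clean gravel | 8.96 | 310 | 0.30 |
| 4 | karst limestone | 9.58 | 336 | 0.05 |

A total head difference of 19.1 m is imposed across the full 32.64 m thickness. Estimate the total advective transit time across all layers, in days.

With flow normal to the layers, continuity requires the same specific discharge q through every layer.
Σ(b_i/K_i) = 2.80/0.247 + 11.3/1.85 + 8.96/310 + 9.58/336 = 17.50 d.
q = Δh / Σ(b_i/K_i) = 19.1 / 17.50 = 1.091 m/day.
In each layer the seepage velocity is v_i = q/n_i, so the layer transit time is t_i = b_i·n_i / q:
  layer 1 (silty sand): t_1 = 2.80 × 0.10 / 1.091 = 0.2566 d
  layer 2 (fine sand): t_2 = 11.3 × 0.26 / 1.091 = 2.692 d
  layer 3 (clean gravel): t_3 = 8.96 × 0.30 / 1.091 = 2.463 d
  layer 4 (karst limestone): t_4 = 9.58 × 0.05 / 1.091 = 0.4389 d
Total t = Σ t_i = 5.851 days.

5.85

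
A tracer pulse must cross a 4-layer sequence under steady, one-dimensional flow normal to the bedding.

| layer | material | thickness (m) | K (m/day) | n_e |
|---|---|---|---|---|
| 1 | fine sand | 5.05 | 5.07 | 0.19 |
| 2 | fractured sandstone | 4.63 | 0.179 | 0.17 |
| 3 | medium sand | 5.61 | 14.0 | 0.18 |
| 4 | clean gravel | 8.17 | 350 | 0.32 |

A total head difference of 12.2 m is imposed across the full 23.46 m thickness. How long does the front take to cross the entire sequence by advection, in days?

With flow normal to the layers, continuity requires the same specific discharge q through every layer.
Σ(b_i/K_i) = 5.05/5.07 + 4.63/0.179 + 5.61/14.0 + 8.17/350 = 27.29 d.
q = Δh / Σ(b_i/K_i) = 12.2 / 27.29 = 0.4471 m/day.
In each layer the seepage velocity is v_i = q/n_i, so the layer transit time is t_i = b_i·n_i / q:
  layer 1 (fine sand): t_1 = 5.05 × 0.19 / 0.4471 = 2.146 d
  layer 2 (fractured sandstone): t_2 = 4.63 × 0.17 / 0.4471 = 1.760 d
  layer 3 (medium sand): t_3 = 5.61 × 0.18 / 0.4471 = 2.258 d
  layer 4 (clean gravel): t_4 = 8.17 × 0.32 / 0.4471 = 5.847 d
Total t = Σ t_i = 12.01 days.

12.0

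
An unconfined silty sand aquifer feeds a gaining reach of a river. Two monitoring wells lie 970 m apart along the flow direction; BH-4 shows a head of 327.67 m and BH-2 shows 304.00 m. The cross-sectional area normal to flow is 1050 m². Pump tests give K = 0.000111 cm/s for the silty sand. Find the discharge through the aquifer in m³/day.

Convert K: 0.000111 cm/s × 864 = 0.09590 m/day.
Hydraulic gradient i = (327.67 − 304.00) / 970 = 23.67 / 970 = 0.02440.
Darcy's law: Q = K · A · i = 0.09590 × 1050 × 0.02440 = 2.457 m³/day.

2.46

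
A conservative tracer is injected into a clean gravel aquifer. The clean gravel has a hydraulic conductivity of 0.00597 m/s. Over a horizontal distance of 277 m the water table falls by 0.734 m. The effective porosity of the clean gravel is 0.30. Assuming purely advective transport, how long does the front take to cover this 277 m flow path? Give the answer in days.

60.8

Convert K: 0.00597 m/s × 86400 = 515.8 m/day.
Hydraulic gradient i = Δh / L = 0.734 / 277 = 0.002650.
Darcy flux q = K · i = 515.8 × 0.002650 = 1.367 m/day.
Seepage velocity v = q / n_e = 1.367 / 0.30 = 4.556 m/day.
Travel time t = L / v = 277 / 4.556 = 60.80 days.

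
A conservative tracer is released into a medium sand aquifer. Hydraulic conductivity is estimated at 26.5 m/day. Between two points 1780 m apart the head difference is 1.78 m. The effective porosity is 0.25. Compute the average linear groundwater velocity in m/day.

Hydraulic gradient i = Δh / L = 1.78 / 1780 = 0.001000.
Darcy flux q = K · i = 26.50 × 0.001000 = 0.02650 m/day.
Seepage velocity v = q / n_e = 0.02650 / 0.25 = 0.1060 m/day.

0.106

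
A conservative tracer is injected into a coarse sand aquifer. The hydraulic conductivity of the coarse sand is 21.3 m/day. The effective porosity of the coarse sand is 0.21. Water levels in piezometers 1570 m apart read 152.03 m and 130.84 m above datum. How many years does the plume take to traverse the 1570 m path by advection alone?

3.14

Hydraulic gradient i = (152.03 − 130.84) / 1570 = 21.19 / 1570 = 0.01350.
Darcy flux q = K · i = 21.30 × 0.01350 = 0.2875 m/day.
Seepage velocity v = q / n_e = 0.2875 / 0.21 = 1.369 m/day.
Travel time t = L / v = 1570 / 1.369 = 1147 days = 3.140 years.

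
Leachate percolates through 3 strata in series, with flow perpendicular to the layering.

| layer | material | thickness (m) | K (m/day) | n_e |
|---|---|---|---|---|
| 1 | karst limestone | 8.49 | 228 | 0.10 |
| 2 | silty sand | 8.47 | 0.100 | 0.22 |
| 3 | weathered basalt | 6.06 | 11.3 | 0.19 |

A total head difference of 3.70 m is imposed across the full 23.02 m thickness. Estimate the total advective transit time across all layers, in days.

89.0

With flow normal to the layers, continuity requires the same specific discharge q through every layer.
Σ(b_i/K_i) = 8.49/228 + 8.47/0.100 + 6.06/11.3 = 85.27 d.
q = Δh / Σ(b_i/K_i) = 3.70 / 85.27 = 0.04339 m/day.
In each layer the seepage velocity is v_i = q/n_i, so the layer transit time is t_i = b_i·n_i / q:
  layer 1 (karst limestone): t_1 = 8.49 × 0.10 / 0.04339 = 19.57 d
  layer 2 (silty sand): t_2 = 8.47 × 0.22 / 0.04339 = 42.95 d
  layer 3 (weathered basalt): t_3 = 6.06 × 0.19 / 0.04339 = 26.54 d
Total t = Σ t_i = 89.05 days.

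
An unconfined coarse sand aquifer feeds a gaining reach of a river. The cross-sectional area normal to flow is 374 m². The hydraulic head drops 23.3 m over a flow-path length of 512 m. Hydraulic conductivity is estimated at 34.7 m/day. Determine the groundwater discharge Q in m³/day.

591

Hydraulic gradient i = Δh / L = 23.3 / 512 = 0.04551.
Darcy's law: Q = K · A · i = 34.70 × 374.0 × 0.04551 = 590.6 m³/day.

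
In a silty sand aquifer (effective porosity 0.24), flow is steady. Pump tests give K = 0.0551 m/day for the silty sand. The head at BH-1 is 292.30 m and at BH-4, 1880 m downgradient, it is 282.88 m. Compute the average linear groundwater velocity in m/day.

Hydraulic gradient i = (292.30 − 282.88) / 1880 = 9.42 / 1880 = 0.005011.
Darcy flux q = K · i = 0.05510 × 0.005011 = 0.0002761 m/day.
Seepage velocity v = q / n_e = 0.0002761 / 0.24 = 0.001150 m/day.

0.00115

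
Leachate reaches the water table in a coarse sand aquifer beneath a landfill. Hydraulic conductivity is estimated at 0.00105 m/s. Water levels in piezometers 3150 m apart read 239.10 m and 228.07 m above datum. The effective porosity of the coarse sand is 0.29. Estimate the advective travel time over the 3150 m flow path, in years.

7.87

Convert K: 0.00105 m/s × 86400 = 90.72 m/day.
Hydraulic gradient i = (239.10 − 228.07) / 3150 = 11.03 / 3150 = 0.003502.
Darcy flux q = K · i = 90.72 × 0.003502 = 0.3177 m/day.
Seepage velocity v = q / n_e = 0.3177 / 0.29 = 1.095 m/day.
Travel time t = L / v = 3150 / 1.095 = 2876 days = 7.873 years.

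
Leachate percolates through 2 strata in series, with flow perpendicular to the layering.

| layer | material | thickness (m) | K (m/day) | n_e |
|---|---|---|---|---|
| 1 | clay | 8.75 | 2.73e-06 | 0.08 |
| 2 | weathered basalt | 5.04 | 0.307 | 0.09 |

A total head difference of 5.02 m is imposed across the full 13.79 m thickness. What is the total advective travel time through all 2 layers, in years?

2020

With flow normal to the layers, continuity requires the same specific discharge q through every layer.
Σ(b_i/K_i) = 8.75/2.73e-06 + 5.04/0.307 = 3.205e+06 d.
q = Δh / Σ(b_i/K_i) = 5.02 / 3.205e+06 = 1.566e-06 m/day.
In each layer the seepage velocity is v_i = q/n_i, so the layer transit time is t_i = b_i·n_i / q:
  layer 1 (clay): t_1 = 8.75 × 0.08 / 1.566e-06 = 4.469e+05 d
  layer 2 (weathered basalt): t_2 = 5.04 × 0.09 / 1.566e-06 = 2.896e+05 d
Total t = Σ t_i = 7.365e+05 days = 2017 years.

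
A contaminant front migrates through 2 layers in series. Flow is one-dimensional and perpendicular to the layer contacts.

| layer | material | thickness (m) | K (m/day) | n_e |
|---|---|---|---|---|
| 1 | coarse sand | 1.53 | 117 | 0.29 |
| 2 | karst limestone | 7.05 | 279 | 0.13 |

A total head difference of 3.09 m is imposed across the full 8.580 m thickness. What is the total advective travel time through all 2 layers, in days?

0.0169

With flow normal to the layers, continuity requires the same specific discharge q through every layer.
Σ(b_i/K_i) = 1.53/117 + 7.05/279 = 0.03835 d.
q = Δh / Σ(b_i/K_i) = 3.09 / 0.03835 = 80.58 m/day.
In each layer the seepage velocity is v_i = q/n_i, so the layer transit time is t_i = b_i·n_i / q:
  layer 1 (coarse sand): t_1 = 1.53 × 0.29 / 80.58 = 0.005506 d
  layer 2 (karst limestone): t_2 = 7.05 × 0.13 / 80.58 = 0.01137 d
Total t = Σ t_i = 0.01688 days.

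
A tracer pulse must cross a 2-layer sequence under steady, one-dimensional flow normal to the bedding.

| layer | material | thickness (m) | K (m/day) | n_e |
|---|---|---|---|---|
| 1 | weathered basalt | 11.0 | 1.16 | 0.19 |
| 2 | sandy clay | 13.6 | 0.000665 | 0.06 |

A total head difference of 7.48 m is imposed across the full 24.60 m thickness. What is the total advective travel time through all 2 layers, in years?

With flow normal to the layers, continuity requires the same specific discharge q through every layer.
Σ(b_i/K_i) = 11.0/1.16 + 13.6/0.000665 = 20461 d.
q = Δh / Σ(b_i/K_i) = 7.48 / 20461 = 0.0003656 m/day.
In each layer the seepage velocity is v_i = q/n_i, so the layer transit time is t_i = b_i·n_i / q:
  layer 1 (weathered basalt): t_1 = 11.0 × 0.19 / 0.0003656 = 5717 d
  layer 2 (sandy clay): t_2 = 13.6 × 0.06 / 0.0003656 = 2232 d
Total t = Σ t_i = 7949 days = 21.76 years.

21.8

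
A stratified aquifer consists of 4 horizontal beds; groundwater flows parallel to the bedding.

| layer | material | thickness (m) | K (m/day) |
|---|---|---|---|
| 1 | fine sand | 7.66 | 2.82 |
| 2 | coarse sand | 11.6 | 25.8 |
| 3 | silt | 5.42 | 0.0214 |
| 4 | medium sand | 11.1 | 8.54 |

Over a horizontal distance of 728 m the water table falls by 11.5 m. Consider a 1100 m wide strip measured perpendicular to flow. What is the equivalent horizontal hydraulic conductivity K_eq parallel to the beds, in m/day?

Flow is parallel to layering, so each bed carries its own Darcy discharge and the transmissivities add.
Σ(K_i·b_i) = 2.82×7.66 + 25.8×11.6 + 0.0214×5.42 + 8.54×11.1 = 415.8 m²/day.
Total thickness b = 35.78 m, so K_eq = Σ(K_i·b_i)/b = 11.62 m/day.

11.6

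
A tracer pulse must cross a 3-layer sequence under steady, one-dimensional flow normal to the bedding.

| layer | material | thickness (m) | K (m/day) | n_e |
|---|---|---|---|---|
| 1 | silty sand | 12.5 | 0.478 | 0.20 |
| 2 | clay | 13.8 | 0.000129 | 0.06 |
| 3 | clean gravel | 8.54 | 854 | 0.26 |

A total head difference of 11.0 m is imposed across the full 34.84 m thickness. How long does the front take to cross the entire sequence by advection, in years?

148

With flow normal to the layers, continuity requires the same specific discharge q through every layer.
Σ(b_i/K_i) = 12.5/0.478 + 13.8/0.000129 + 8.54/854 = 1.070e+05 d.
q = Δh / Σ(b_i/K_i) = 11.0 / 1.070e+05 = 0.0001028 m/day.
In each layer the seepage velocity is v_i = q/n_i, so the layer transit time is t_i = b_i·n_i / q:
  layer 1 (silty sand): t_1 = 12.5 × 0.20 / 0.0001028 = 24319 d
  layer 2 (clay): t_2 = 13.8 × 0.06 / 0.0001028 = 8054 d
  layer 3 (clean gravel): t_3 = 8.54 × 0.26 / 0.0001028 = 21599 d
Total t = Σ t_i = 53972 days = 147.8 years.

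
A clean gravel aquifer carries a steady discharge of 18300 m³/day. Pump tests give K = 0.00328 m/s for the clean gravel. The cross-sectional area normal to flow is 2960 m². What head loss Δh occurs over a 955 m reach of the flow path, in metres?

20.8

Convert K: 0.00328 m/s × 86400 = 283.4 m/day.
From Q = K·A·i, i = Q / (K·A) = 18300 / (283.4 × 2960) = 0.02182.
Head loss Δh = i · L = 0.02182 × 955 = 20.83 m.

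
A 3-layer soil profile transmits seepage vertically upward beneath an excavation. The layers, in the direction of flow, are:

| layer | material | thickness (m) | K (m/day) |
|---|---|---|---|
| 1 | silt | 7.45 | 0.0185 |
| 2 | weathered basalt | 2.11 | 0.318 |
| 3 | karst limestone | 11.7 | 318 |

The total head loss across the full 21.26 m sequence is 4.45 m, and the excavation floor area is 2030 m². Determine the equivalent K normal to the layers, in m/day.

0.0519

Flow is perpendicular to layering, so the layers act in series and the equivalent K is the thickness-weighted harmonic mean.
Total thickness L = 7.45 + 2.11 + 11.7 = 21.26 m.
Σ(b_i/K_i) = 7.45/0.0185 + 2.11/0.318 + 11.7/318 = 409.4 d.
K_eq = L / Σ(b_i/K_i) = 21.26 / 409.4 = 0.05193 m/day.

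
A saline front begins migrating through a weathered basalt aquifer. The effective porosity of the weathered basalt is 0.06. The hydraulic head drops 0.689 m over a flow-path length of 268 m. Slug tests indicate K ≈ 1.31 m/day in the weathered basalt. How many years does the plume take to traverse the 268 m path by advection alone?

13.1

Hydraulic gradient i = Δh / L = 0.689 / 268 = 0.002571.
Darcy flux q = K · i = 1.310 × 0.002571 = 0.003368 m/day.
Seepage velocity v = q / n_e = 0.003368 / 0.06 = 0.05613 m/day.
Travel time t = L / v = 268 / 0.05613 = 4775 days = 13.07 years.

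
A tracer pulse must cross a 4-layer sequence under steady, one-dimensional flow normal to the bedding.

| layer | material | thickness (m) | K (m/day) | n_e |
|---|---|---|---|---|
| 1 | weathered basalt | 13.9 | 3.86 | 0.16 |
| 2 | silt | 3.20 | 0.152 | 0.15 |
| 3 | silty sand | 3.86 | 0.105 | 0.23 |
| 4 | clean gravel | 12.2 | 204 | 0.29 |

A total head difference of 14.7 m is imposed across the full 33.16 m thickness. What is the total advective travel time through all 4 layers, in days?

29.8

With flow normal to the layers, continuity requires the same specific discharge q through every layer.
Σ(b_i/K_i) = 13.9/3.86 + 3.20/0.152 + 3.86/0.105 + 12.2/204 = 61.48 d.
q = Δh / Σ(b_i/K_i) = 14.7 / 61.48 = 0.2391 m/day.
In each layer the seepage velocity is v_i = q/n_i, so the layer transit time is t_i = b_i·n_i / q:
  layer 1 (weathered basalt): t_1 = 13.9 × 0.16 / 0.2391 = 9.301 d
  layer 2 (silt): t_2 = 3.20 × 0.15 / 0.2391 = 2.007 d
  layer 3 (silty sand): t_3 = 3.86 × 0.23 / 0.2391 = 3.713 d
  layer 4 (clean gravel): t_4 = 12.2 × 0.29 / 0.2391 = 14.80 d
Total t = Σ t_i = 29.82 days.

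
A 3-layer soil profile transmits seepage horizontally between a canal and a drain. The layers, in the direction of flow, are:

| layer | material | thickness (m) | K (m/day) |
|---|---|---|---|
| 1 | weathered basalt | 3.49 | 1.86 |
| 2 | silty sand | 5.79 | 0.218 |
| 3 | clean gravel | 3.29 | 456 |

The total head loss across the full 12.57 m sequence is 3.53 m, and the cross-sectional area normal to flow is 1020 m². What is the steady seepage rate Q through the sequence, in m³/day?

127

Flow is perpendicular to layering, so the layers act in series and the equivalent K is the thickness-weighted harmonic mean.
Total thickness L = 3.49 + 5.79 + 3.29 = 12.57 m.
Σ(b_i/K_i) = 3.49/1.86 + 5.79/0.218 + 3.29/456 = 28.44 d.
K_eq = L / Σ(b_i/K_i) = 12.57 / 28.44 = 0.4419 m/day.
Q = K_eq · A · (Δh/L) = 0.4419 × 1020 × (3.53/12.57) = 126.6 m³/day.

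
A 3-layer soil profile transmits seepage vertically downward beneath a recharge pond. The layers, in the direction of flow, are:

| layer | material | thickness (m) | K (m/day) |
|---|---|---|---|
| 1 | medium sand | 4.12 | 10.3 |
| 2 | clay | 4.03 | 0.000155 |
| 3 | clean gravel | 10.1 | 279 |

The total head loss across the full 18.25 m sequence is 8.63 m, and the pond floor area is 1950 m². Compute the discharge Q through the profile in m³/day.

0.647

Flow is perpendicular to layering, so the layers act in series and the equivalent K is the thickness-weighted harmonic mean.
Total thickness L = 4.12 + 4.03 + 10.1 = 18.25 m.
Σ(b_i/K_i) = 4.12/10.3 + 4.03/0.000155 + 10.1/279 = 26000 d.
K_eq = L / Σ(b_i/K_i) = 18.25 / 26000 = 0.0007019 m/day.
Q = K_eq · A · (Δh/L) = 0.0007019 × 1950 × (8.63/18.25) = 0.6472 m³/day.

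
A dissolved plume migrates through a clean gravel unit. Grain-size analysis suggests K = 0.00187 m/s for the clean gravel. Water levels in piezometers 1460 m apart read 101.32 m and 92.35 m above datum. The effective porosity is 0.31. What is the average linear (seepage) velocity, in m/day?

Convert K: 0.00187 m/s × 86400 = 161.6 m/day.
Hydraulic gradient i = (101.32 − 92.35) / 1460 = 8.97 / 1460 = 0.006144.
Darcy flux q = K · i = 161.6 × 0.006144 = 0.9926 m/day.
Seepage velocity v = q / n_e = 0.9926 / 0.31 = 3.202 m/day.

3.20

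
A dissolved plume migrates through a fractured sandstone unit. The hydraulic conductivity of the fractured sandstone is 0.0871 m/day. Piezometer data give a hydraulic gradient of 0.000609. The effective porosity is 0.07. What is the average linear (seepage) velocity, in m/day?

0.000758

Hydraulic gradient i = 0.000609.
Darcy flux q = K · i = 0.08710 × 0.0006090 = 5.304e-05 m/day.
Seepage velocity v = q / n_e = 5.304e-05 / 0.07 = 0.0007578 m/day.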